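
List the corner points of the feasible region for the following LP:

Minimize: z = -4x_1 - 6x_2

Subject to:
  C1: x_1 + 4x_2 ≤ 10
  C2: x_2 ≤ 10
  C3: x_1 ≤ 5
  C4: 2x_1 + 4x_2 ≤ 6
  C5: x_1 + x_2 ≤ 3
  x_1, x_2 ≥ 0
Each vertex is the intersection of two constraint boundaries that also satisfies all remaining constraints:
  x_1 = 0 and x_2 = 0 → (0, 0)
  2x_1 + 4x_2 = 6 and x_1 + x_2 = 3 → (3, 0)
  2x_1 + 4x_2 = 6 and x_1 = 0 → (0, 1.5)

Vertices: (0, 0), (3, 0), (0, 1.5)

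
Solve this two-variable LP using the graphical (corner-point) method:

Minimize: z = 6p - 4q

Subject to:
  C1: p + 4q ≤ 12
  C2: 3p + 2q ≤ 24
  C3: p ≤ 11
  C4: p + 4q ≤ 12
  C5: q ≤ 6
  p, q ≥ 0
p = 0, q = 3, z = -12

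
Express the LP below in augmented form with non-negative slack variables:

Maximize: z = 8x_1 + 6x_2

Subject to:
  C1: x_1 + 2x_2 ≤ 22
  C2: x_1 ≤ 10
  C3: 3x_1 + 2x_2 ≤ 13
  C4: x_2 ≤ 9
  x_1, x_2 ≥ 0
max z = 8x_1 + 6x_2

s.t.
  x_1 + 2x_2 + s1 = 22
  x_1 + s2 = 10
  3x_1 + 2x_2 + s3 = 13
  x_2 + s4 = 9
  x_1, x_2, s1, s2, s3, s4 ≥ 0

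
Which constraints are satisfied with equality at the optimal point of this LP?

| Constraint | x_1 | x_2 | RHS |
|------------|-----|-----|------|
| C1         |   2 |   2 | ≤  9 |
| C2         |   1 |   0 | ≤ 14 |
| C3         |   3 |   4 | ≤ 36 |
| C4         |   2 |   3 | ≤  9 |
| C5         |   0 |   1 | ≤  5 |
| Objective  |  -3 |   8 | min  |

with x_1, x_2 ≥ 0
Optimal: x_1 = 4.5, x_2 = 0
Binding: C1, C4, x_2 ≥ 0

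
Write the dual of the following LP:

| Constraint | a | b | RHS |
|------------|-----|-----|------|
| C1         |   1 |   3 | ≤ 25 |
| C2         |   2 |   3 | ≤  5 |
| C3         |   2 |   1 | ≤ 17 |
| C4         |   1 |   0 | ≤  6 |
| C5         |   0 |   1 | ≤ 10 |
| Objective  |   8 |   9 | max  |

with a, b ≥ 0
Minimize: z = 25y1 + 5y2 + 17y3 + 6y4 + 10y5

Subject to:
  C1: -y1 - 2y2 - 2y3 - y4 ≤ -8
  C2: -3y1 - 3y2 - y3 - y5 ≤ -9
  y1, y2, y3, y4, y5 ≥ 0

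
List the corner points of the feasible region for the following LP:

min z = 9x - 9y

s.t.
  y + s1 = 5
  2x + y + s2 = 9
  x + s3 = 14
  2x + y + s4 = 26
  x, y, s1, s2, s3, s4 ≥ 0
Each vertex is the intersection of two constraint boundaries that also satisfies all remaining constraints:
  x = 0 and y = 0 → (0, 0)
  2x + y = 9 and y = 0 → (4.5, 0)
  y = 5 and 2x + y = 9 → (2, 5)
  y = 5 and x = 0 → (0, 5)

Vertices: (0, 0), (4.5, 0), (2, 5), (0, 5)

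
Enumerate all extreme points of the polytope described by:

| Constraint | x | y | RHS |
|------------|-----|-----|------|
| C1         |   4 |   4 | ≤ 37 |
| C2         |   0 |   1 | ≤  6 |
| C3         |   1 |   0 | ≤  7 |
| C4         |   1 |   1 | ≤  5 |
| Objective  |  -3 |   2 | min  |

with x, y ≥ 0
Each vertex is the intersection of two constraint boundaries that also satisfies all remaining constraints:
  x = 0 and y = 0 → (0, 0)
  x + y = 5 and y = 0 → (5, 0)
  x + y = 5 and x = 0 → (0, 5)

Vertices: (0, 0), (5, 0), (0, 5)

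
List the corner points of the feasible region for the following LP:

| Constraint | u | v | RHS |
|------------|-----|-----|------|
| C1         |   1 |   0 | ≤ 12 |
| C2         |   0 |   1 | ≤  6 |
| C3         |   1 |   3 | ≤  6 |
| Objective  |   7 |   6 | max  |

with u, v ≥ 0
Each vertex is the intersection of two constraint boundaries that also satisfies all remaining constraints:
  u = 0 and v = 0 → (0, 0)
  u + 3v = 6 and v = 0 → (6, 0)
  u + 3v = 6 and u = 0 → (0, 2)

Vertices: (0, 0), (6, 0), (0, 2)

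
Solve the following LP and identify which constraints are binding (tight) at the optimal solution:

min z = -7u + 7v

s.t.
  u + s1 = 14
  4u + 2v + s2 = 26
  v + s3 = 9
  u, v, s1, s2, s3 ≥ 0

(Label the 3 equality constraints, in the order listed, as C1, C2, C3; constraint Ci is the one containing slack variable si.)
Optimal: u = 6.5, v = 0
Slack at optimum:
  C1: slack = 7.5
  C2: slack = 0 (binding)
  C3: slack = 9
  u ≥ 0: u = 6.5
  v ≥ 0: v = 0 (binding)
Binding constraints: C2, v ≥ 0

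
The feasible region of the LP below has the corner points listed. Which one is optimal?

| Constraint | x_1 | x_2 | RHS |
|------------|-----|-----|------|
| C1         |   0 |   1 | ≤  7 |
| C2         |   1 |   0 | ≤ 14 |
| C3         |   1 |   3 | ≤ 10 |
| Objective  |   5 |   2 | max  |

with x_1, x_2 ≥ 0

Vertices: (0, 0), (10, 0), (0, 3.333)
Evaluating z = 5x_1 + 2x_2 at each vertex:
  (0, 0): z = 0
  (10, 0): z = 50
  (0, 3.333): z = 6.667

The largest value is z = 50, attained at (10, 0).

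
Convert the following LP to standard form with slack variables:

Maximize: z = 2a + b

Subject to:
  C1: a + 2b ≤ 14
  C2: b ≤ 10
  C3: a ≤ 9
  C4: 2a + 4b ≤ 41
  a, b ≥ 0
max z = 2a + b

s.t.
  a + 2b + s1 = 14
  b + s2 = 10
  a + s3 = 9
  2a + 4b + s4 = 41
  a, b, s1, s2, s3, s4 ≥ 0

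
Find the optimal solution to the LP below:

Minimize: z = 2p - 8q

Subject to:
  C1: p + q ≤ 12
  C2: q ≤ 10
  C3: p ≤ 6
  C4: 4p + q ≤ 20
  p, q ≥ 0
p = 0, q = 10, z = -80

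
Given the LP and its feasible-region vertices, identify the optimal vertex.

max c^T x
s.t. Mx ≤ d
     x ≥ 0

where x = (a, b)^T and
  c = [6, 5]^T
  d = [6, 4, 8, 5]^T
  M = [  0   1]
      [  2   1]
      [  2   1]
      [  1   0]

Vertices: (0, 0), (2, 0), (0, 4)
(0, 4) with z = 20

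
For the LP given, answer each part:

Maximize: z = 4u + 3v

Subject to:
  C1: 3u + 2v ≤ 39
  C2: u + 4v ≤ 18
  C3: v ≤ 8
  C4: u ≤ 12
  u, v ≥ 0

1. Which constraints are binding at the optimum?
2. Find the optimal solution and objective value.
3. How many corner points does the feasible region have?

1. C1, C2, C4
2. u = 12, v = 1.5, z = 52.5
3. 4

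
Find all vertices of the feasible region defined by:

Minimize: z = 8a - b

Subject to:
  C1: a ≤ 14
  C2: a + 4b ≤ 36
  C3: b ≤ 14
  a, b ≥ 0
Each vertex is the intersection of two constraint boundaries that also satisfies all remaining constraints:
  a = 0 and b = 0 → (0, 0)
  a = 14 and b = 0 → (14, 0)
  a = 14 and a + 4b = 36 → (14, 5.5)
  a + 4b = 36 and a = 0 → (0, 9)

Vertices: (0, 0), (14, 0), (14, 5.5), (0, 9)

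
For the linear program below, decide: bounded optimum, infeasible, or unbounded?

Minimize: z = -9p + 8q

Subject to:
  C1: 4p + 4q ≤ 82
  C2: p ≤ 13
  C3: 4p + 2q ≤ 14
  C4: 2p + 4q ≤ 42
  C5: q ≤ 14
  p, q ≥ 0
The point (3.5, 0) satisfies every constraint, so the LP is feasible; the constraints give p ≤ 13 and q ≤ 14, which with p, q ≥ 0 keep the feasible region inside a bounded box. A feasible, bounded LP attains a finite optimum at a vertex.

Evaluating z = -9p + 8q at each vertex:
  (0, 0): z = 0
  (3.5, 0): z = -31.5
  (0, 7): z = 56

The LP has an optimal solution: (3.5, 0) with z = -31.5.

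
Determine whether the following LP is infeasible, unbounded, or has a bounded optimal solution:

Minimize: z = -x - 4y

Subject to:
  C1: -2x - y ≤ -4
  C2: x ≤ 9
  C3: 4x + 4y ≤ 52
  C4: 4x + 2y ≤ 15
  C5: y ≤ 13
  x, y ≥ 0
The point (0, 7.5) satisfies every constraint, so the LP is feasible; the constraints give x ≤ 9 and y ≤ 13, which with x, y ≥ 0 keep the feasible region inside a bounded box. A feasible, bounded LP attains a finite optimum at a vertex.

Evaluating z = -x - 4y at each vertex:
  (2, 0): z = -2
  (3.75, 0): z = -3.75
  (0, 7.5): z = -30
  (0, 4): z = -16

The LP has an optimal solution: (0, 7.5) with z = -30.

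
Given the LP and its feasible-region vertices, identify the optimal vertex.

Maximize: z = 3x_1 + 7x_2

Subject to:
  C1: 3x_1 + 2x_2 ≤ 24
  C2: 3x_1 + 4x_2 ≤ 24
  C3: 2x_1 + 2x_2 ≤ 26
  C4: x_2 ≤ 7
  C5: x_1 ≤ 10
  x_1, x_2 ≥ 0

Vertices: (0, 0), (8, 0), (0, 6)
Evaluating z = 3x_1 + 7x_2 at each vertex:
  (0, 0): z = 0
  (8, 0): z = 24
  (0, 6): z = 42

The largest value is z = 42, attained at (0, 6).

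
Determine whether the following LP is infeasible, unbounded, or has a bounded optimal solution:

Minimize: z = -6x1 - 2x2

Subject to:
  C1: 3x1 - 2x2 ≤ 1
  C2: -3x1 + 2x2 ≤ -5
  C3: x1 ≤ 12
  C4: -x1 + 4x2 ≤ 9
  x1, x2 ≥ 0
C1 requires 3x1 - 2x2 ≤ 1, while C2 (-3x1 + 2x2 ≤ -5) is equivalent to 3x1 - 2x2 ≥ 5. Together they would need 5 ≤ 3x1 - 2x2 ≤ 1, which is impossible since 5 > 1. No point satisfies all constraints.

Infeasible: no point satisfies all constraints simultaneously.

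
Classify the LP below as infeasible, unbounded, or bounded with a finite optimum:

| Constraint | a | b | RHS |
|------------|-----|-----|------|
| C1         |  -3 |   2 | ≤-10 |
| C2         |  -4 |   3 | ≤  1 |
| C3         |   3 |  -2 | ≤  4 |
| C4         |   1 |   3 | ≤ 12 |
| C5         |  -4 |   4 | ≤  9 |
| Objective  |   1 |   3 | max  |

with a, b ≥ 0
C3 requires 3a - 2b ≤ 4, while C1 (-3a + 2b ≤ -10) is equivalent to 3a - 2b ≥ 10. Together they would need 10 ≤ 3a - 2b ≤ 4, which is impossible since 10 > 4. No point satisfies all constraints.

Infeasible: no point satisfies all constraints simultaneously.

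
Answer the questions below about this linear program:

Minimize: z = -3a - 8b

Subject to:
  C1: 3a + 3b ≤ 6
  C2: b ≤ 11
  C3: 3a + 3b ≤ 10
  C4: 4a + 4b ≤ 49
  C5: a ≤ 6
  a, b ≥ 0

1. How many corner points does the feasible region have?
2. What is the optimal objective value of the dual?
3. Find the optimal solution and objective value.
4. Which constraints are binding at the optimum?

1. 3
2. -16 (by strong duality, equal to the primal optimum)
3. a = 0, b = 2, z = -16
4. C1, a ≥ 0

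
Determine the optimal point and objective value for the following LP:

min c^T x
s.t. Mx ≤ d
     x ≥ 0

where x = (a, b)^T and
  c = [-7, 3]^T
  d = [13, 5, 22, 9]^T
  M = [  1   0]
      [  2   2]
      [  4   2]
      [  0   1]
a = 2.5, b = 0, z = -17.5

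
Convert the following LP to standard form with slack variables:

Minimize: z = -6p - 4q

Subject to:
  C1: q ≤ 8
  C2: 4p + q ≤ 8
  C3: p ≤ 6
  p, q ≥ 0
min z = -6p - 4q

s.t.
  q + s1 = 8
  4p + q + s2 = 8
  p + s3 = 6
  p, q, s1, s2, s3 ≥ 0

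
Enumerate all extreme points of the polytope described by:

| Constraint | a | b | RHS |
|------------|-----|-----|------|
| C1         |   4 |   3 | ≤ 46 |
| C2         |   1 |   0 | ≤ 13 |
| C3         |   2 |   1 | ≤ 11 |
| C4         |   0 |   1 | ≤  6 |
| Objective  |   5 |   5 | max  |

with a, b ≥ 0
Each vertex is the intersection of two constraint boundaries that also satisfies all remaining constraints:
  a = 0 and b = 0 → (0, 0)
  2a + b = 11 and b = 0 → (5.5, 0)
  2a + b = 11 and b = 6 → (2.5, 6)
  b = 6 and a = 0 → (0, 6)

Vertices: (0, 0), (5.5, 0), (2.5, 6), (0, 6)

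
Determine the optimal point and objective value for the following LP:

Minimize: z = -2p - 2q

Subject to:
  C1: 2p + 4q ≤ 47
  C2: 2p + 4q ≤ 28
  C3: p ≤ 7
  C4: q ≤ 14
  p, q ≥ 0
Each vertex is the intersection of two constraint boundaries that also satisfies all remaining constraints:
  p = 0 and q = 0 → (0, 0)
  p = 7 and q = 0 → (7, 0)
  2p + 4q = 28 and p = 7 → (7, 3.5)
  2p + 4q = 28 and p = 0 → (0, 7)

Evaluating z = -2p - 2q at each vertex:
  (0, 0): z = 0
  (7, 0): z = -14
  (7, 3.5): z = -21
  (0, 7): z = -14

The minimum is at (7, 3.5) with z = -21.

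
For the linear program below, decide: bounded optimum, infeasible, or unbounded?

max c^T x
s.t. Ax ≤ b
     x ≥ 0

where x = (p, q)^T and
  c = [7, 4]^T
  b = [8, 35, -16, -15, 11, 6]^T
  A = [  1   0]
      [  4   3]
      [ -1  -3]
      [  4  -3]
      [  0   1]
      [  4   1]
The point (0, 6) satisfies every constraint, so the LP is feasible; the constraints give p ≤ 8 and q ≤ 11, which with p, q ≥ 0 keep the feasible region inside a bounded box. A feasible, bounded LP attains a finite optimum at a vertex.

Bounded optimum: z* = 24 at (0, 6).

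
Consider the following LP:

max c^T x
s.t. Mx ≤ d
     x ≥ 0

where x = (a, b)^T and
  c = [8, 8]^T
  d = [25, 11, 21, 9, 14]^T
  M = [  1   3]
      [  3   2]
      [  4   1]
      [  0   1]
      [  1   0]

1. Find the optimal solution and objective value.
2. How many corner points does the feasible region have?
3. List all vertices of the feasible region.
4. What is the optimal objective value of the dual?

1. a = 0, b = 5.5, z = 44
2. 3
3. (0, 0), (3.667, 0), (0, 5.5)
4. 44 (by strong duality, equal to the primal optimum)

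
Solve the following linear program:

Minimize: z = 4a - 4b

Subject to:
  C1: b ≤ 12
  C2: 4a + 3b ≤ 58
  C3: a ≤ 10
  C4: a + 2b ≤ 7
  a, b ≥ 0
a = 0, b = 3.5, z = -14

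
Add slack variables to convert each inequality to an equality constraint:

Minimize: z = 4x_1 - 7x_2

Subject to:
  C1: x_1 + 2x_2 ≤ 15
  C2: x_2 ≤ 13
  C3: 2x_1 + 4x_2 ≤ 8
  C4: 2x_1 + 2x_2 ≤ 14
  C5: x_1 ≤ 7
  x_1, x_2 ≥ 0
min z = 4x_1 - 7x_2

s.t.
  x_1 + 2x_2 + s1 = 15
  x_2 + s2 = 13
  2x_1 + 4x_2 + s3 = 8
  2x_1 + 2x_2 + s4 = 14
  x_1 + s5 = 7
  x_1, x_2, s1, s2, s3, s4, s5 ≥ 0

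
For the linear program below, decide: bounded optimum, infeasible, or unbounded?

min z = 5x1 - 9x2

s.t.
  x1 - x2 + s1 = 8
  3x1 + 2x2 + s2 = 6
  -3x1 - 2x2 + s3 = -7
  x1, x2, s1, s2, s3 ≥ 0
The row 3x1 + 2x2 + s2 = 6 with s2 ≥ 0 requires 3x1 + 2x2 ≤ 6, while the row -3x1 - 2x2 + s3 = -7 with s3 ≥ 0 is equivalent to 3x1 + 2x2 ≥ 7. Together they would need 7 ≤ 3x1 + 2x2 ≤ 6, which is impossible since 7 > 6. No point satisfies all constraints.

Infeasible: no point satisfies all constraints simultaneously.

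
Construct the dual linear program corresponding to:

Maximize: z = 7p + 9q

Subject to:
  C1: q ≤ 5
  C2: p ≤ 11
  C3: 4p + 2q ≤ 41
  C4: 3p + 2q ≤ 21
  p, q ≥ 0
Minimize: z = 5y1 + 11y2 + 41y3 + 21y4

Subject to:
  C1: -y2 - 4y3 - 3y4 ≤ -7
  C2: -y1 - 2y3 - 2y4 ≤ -9
  y1, y2, y3, y4 ≥ 0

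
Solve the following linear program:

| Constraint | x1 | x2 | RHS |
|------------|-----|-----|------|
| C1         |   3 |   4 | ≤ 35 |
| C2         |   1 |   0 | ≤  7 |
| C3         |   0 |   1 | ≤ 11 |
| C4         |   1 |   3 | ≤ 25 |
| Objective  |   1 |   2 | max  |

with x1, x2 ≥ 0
Each vertex is the intersection of two constraint boundaries that also satisfies all remaining constraints:
  x1 = 0 and x2 = 0 → (0, 0)
  x1 = 7 and x2 = 0 → (7, 0)
  3x1 + 4x2 = 35 and x1 = 7 → (7, 3.5)
  3x1 + 4x2 = 35 and x1 + 3x2 = 25 → (1, 8)
  x1 + 3x2 = 25 and x1 = 0 → (0, 8.333)

Evaluating z = x1 + 2x2 at each vertex:
  (0, 0): z = 0
  (7, 0): z = 7
  (7, 3.5): z = 14
  (1, 8): z = 17
  (0, 8.333): z = 16.67

The maximum is at (1, 8) with z = 17.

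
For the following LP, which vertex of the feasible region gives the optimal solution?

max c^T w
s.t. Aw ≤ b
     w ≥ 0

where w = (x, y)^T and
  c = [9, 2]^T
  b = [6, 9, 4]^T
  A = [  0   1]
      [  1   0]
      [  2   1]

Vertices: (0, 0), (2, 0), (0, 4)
(2, 0) with z = 18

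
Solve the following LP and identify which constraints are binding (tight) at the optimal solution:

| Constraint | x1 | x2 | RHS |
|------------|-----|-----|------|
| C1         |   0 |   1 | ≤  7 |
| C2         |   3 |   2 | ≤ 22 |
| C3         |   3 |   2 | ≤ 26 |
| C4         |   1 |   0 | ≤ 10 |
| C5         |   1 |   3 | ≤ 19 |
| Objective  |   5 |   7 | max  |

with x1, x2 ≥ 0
Optimal: x1 = 4, x2 = 5
Slack at optimum:
  C1: slack = 2
  C2: slack = 0 (binding)
  C3: slack = 4
  C4: slack = 6
  C5: slack = 0 (binding)
  x1 ≥ 0: x1 = 4
  x2 ≥ 0: x2 = 5
Binding constraints: C2, C5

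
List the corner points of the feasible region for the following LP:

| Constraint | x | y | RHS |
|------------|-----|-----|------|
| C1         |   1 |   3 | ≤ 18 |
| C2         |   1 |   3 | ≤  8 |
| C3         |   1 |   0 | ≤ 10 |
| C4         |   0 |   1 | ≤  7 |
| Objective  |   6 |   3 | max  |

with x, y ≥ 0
Each vertex is the intersection of two constraint boundaries that also satisfies all remaining constraints:
  x = 0 and y = 0 → (0, 0)
  x + 3y = 8 and y = 0 → (8, 0)
  x + 3y = 8 and x = 0 → (0, 2.667)

Vertices: (0, 0), (8, 0), (0, 2.667)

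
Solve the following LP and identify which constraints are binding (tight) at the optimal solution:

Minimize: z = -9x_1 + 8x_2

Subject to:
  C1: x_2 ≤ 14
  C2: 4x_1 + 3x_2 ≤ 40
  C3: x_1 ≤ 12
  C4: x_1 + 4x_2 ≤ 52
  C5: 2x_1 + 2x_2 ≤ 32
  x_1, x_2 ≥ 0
Optimal: x_1 = 10, x_2 = 0
Binding: C2, x_2 ≥ 0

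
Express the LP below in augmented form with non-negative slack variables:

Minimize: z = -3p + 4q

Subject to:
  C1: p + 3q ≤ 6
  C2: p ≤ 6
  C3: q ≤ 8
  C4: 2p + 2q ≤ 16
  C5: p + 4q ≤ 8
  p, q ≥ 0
min z = -3p + 4q

s.t.
  p + 3q + s1 = 6
  p + s2 = 6
  q + s3 = 8
  2p + 2q + s4 = 16
  p + 4q + s5 = 8
  p, q, s1, s2, s3, s4, s5 ≥ 0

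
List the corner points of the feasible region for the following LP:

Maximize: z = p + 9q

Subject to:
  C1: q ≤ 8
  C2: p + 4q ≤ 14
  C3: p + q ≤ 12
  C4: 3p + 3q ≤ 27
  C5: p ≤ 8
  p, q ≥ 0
Each vertex is the intersection of two constraint boundaries that also satisfies all remaining constraints:
  p = 0 and q = 0 → (0, 0)
  p = 8 and q = 0 → (8, 0)
  3p + 3q = 27 and p = 8 → (8, 1)
  p + 4q = 14 and 3p + 3q = 27 → (7.333, 1.667)
  p + 4q = 14 and p = 0 → (0, 3.5)

Vertices: (0, 0), (8, 0), (8, 1), (7.333, 1.667), (0, 3.5)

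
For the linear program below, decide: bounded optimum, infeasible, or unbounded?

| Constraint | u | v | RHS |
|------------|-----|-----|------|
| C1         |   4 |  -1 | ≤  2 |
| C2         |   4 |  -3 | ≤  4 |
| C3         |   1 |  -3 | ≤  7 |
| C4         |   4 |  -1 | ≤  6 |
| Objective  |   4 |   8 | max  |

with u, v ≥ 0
Feasible point: (0, 0) satisfies every constraint, so the LP is feasible.
Direction d = (0, 1): for each constraint row a, a·d ≤ 0 —
  (4)(0) + (-1)(1) = -1 ≤ 0
  (4)(0) + (-3)(1) = -3 ≤ 0
  (1)(0) + (-3)(1) = -3 ≤ 0
  (4)(0) + (-1)(1) = -1 ≤ 0
and d ≥ 0, so (0, 0) + t·d stays feasible for every t ≥ 0. Along this ray z = 4u + 8v changes by 8 per unit t, so z → +∞.

The LP is unbounded; z can be made arbitrarily large.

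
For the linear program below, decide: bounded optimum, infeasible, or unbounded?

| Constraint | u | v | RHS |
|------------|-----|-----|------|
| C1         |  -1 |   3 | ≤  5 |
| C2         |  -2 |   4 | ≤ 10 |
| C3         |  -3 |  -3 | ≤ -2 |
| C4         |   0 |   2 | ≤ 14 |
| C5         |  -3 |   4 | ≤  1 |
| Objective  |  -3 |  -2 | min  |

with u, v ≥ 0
Feasible point: (1, 0) satisfies every constraint, so the LP is feasible.
Direction d = (1, 0): for each constraint row a, a·d ≤ 0 —
  (-1)(1) + (3)(0) = -1 ≤ 0
  (-2)(1) + (4)(0) = -2 ≤ 0
  (-3)(1) + (-3)(0) = -3 ≤ 0
  (0)(1) + (2)(0) = 0 ≤ 0
  (-3)(1) + (4)(0) = -3 ≤ 0
and d ≥ 0, so (1, 0) + t·d stays feasible for every t ≥ 0. Along this ray z = -3u - 2v changes by -3 per unit t, so z → −∞.

The LP is unbounded; z can be made arbitrarily small.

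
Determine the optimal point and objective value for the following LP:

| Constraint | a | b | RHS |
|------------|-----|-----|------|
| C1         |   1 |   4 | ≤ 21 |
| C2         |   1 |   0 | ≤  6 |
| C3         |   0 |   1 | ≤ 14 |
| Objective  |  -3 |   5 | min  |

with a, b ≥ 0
Each vertex is the intersection of two constraint boundaries that also satisfies all remaining constraints:
  a = 0 and b = 0 → (0, 0)
  a = 6 and b = 0 → (6, 0)
  a + 4b = 21 and a = 6 → (6, 3.75)
  a + 4b = 21 and a = 0 → (0, 5.25)

Evaluating z = -3a + 5b at each vertex:
  (0, 0): z = 0
  (6, 0): z = -18
  (6, 3.75): z = 0.75
  (0, 5.25): z = 26.25

The minimum is at (6, 0) with z = -18.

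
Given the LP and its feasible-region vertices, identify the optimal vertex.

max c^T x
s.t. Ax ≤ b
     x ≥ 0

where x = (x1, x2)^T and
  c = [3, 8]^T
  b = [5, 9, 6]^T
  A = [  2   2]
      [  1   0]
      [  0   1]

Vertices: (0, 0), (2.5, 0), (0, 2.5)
Evaluating z = 3x1 + 8x2 at each vertex:
  (0, 0): z = 0
  (2.5, 0): z = 7.5
  (0, 2.5): z = 20

The largest value is z = 20, attained at (0, 2.5).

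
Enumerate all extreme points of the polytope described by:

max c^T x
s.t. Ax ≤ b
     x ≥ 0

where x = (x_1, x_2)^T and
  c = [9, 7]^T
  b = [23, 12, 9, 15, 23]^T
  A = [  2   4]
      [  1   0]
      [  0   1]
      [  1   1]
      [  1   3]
Each vertex is the intersection of two constraint boundaries that also satisfies all remaining constraints:
  x_1 = 0 and x_2 = 0 → (0, 0)
  2x_1 + 4x_2 = 23 and x_2 = 0 → (11.5, 0)
  2x_1 + 4x_2 = 23 and x_1 = 0 → (0, 5.75)

Vertices: (0, 0), (11.5, 0), (0, 5.75)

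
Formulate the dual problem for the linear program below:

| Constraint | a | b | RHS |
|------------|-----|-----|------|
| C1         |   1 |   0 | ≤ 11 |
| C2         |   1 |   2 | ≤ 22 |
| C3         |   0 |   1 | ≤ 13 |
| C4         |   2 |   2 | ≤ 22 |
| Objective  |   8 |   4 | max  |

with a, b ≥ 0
Minimize: z = 11y1 + 22y2 + 13y3 + 22y4

Subject to:
  C1: -y1 - y2 - 2y4 ≤ -8
  C2: -2y2 - y3 - 2y4 ≤ -4
  y1, y2, y3, y4 ≥ 0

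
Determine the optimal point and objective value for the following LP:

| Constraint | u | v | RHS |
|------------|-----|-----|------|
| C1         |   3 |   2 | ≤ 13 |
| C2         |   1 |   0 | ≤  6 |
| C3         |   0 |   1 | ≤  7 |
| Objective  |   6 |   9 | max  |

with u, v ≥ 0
Each vertex is the intersection of two constraint boundaries that also satisfies all remaining constraints:
  u = 0 and v = 0 → (0, 0)
  3u + 2v = 13 and v = 0 → (4.333, 0)
  3u + 2v = 13 and u = 0 → (0, 6.5)

Evaluating z = 6u + 9v at each vertex:
  (0, 0): z = 0
  (4.333, 0): z = 26
  (0, 6.5): z = 58.5

The maximum is at (0, 6.5) with z = 58.5.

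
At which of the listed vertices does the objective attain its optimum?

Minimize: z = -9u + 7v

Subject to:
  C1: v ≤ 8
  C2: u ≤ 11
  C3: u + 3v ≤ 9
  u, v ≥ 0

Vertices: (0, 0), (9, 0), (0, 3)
(9, 0) with z = -81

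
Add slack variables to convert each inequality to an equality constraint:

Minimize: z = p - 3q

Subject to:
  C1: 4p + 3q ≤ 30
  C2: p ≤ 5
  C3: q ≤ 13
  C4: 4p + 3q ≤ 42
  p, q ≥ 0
min z = p - 3q

s.t.
  4p + 3q + s1 = 30
  p + s2 = 5
  q + s3 = 13
  4p + 3q + s4 = 42
  p, q, s1, s2, s3, s4 ≥ 0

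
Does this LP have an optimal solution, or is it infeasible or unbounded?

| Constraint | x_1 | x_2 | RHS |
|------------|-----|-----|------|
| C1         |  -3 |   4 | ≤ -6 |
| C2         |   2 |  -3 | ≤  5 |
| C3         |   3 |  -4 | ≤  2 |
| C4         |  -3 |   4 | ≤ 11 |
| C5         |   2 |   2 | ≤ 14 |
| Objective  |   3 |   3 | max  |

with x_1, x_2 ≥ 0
C3 requires 3x_1 - 4x_2 ≤ 2, while C1 (-3x_1 + 4x_2 ≤ -6) is equivalent to 3x_1 - 4x_2 ≥ 6. Together they would need 6 ≤ 3x_1 - 4x_2 ≤ 2, which is impossible since 6 > 2. No point satisfies all constraints.

Infeasible: no point satisfies all constraints simultaneously.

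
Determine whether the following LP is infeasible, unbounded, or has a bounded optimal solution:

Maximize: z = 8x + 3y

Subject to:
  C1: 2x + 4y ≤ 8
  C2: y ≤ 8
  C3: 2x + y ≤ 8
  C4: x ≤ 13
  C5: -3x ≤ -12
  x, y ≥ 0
The point (4, 0) satisfies every constraint, so the LP is feasible; the constraints give x ≤ 13 and y ≤ 8, which with x, y ≥ 0 keep the feasible region inside a bounded box. A feasible, bounded LP attains a finite optimum at a vertex.

Bounded optimum: z* = 32 at (4, 0).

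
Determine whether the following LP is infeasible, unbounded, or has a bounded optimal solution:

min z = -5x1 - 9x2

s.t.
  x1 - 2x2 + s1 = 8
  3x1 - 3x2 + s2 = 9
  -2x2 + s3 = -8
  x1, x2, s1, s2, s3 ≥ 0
Feasible point: (0, 4) satisfies every constraint, so the LP is feasible.
Direction d = (0, 1): for each constraint row a, a·d ≤ 0 —
  (1)(0) + (-2)(1) = -2 ≤ 0
  (3)(0) + (-3)(1) = -3 ≤ 0
  (0)(0) + (-2)(1) = -2 ≤ 0
and d ≥ 0, so (0, 4) + t·d stays feasible for every t ≥ 0. Along this ray z = -5x1 - 9x2 changes by -9 per unit t, so z → −∞.

Unbounded: there is a feasible ray along which z → −∞.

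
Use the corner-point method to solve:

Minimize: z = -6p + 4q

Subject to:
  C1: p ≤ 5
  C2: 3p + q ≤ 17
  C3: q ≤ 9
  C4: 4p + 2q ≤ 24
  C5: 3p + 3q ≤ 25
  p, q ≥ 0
Each vertex is the intersection of two constraint boundaries that also satisfies all remaining constraints:
  p = 0 and q = 0 → (0, 0)
  p = 5 and q = 0 → (5, 0)
  p = 5 and 3p + q = 17 → (5, 2)
  4p + 2q = 24 and 3p + 3q = 25 → (3.667, 4.667)
  3p + 3q = 25 and p = 0 → (0, 8.333)

Evaluating z = -6p + 4q at each vertex:
  (0, 0): z = 0
  (5, 0): z = -30
  (5, 2): z = -22
  (3.667, 4.667): z = -3.333
  (0, 8.333): z = 33.33

The minimum is at (5, 0) with z = -30.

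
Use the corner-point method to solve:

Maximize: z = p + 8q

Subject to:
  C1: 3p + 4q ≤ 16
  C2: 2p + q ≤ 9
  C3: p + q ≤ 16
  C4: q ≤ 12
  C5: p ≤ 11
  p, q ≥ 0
p = 0, q = 4, z = 32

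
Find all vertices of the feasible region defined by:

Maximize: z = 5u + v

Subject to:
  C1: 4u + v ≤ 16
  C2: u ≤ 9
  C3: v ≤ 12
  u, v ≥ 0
Each vertex is the intersection of two constraint boundaries that also satisfies all remaining constraints:
  u = 0 and v = 0 → (0, 0)
  4u + v = 16 and v = 0 → (4, 0)
  4u + v = 16 and v = 12 → (1, 12)
  v = 12 and u = 0 → (0, 12)

Vertices: (0, 0), (4, 0), (1, 12), (0, 12)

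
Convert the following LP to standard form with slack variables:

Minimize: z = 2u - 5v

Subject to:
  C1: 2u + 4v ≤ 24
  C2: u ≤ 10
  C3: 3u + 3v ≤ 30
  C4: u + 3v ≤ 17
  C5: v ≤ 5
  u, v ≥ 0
min z = 2u - 5v

s.t.
  2u + 4v + s1 = 24
  u + s2 = 10
  3u + 3v + s3 = 30
  u + 3v + s4 = 17
  v + s5 = 5
  u, v, s1, s2, s3, s4, s5 ≥ 0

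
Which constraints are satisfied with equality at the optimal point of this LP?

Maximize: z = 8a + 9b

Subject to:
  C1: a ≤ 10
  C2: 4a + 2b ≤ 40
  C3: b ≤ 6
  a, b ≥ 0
Optimal: a = 7, b = 6
Slack at optimum:
  C1: slack = 3
  C2: slack = 0 (binding)
  C3: slack = 0 (binding)
  a ≥ 0: a = 7
  b ≥ 0: b = 6
Binding constraints: C2, C3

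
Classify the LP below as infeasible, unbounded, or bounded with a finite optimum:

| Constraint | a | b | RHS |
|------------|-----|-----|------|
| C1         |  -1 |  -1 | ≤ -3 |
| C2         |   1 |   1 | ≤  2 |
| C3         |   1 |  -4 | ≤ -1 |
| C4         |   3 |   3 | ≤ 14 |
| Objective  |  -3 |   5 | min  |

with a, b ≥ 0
C2 requires a + b ≤ 2, while C1 (-a - b ≤ -3) is equivalent to a + b ≥ 3. Together they would need 3 ≤ a + b ≤ 2, which is impossible since 3 > 2. No point satisfies all constraints.

The feasible region is empty; the LP is infeasible.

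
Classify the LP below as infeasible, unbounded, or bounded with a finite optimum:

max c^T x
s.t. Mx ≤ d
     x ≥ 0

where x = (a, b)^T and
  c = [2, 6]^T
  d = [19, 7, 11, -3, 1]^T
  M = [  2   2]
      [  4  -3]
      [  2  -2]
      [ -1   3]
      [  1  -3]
One constraint requires a - 3b ≤ 1, while the constraint -a + 3b ≤ -3 is equivalent to a - 3b ≥ 3. Together they would need 3 ≤ a - 3b ≤ 1, which is impossible since 3 > 1. No point satisfies all constraints.

Infeasible: no point satisfies all constraints simultaneously.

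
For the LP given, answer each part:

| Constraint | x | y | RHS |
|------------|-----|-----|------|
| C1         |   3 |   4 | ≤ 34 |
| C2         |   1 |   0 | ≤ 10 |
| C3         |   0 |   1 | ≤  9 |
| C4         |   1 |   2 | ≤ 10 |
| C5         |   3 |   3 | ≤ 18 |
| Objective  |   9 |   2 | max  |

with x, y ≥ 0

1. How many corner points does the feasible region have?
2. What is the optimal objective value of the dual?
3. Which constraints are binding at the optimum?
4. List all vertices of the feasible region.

1. 4
2. 54 (by strong duality, equal to the primal optimum)
3. C5, y ≥ 0
4. (0, 0), (6, 0), (2, 4), (0, 5)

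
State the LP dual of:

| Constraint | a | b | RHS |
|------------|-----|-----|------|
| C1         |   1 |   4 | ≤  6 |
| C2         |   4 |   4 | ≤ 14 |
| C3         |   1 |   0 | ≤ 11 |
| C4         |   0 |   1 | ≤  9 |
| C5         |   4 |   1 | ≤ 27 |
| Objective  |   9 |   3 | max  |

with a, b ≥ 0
Minimize: z = 6y1 + 14y2 + 11y3 + 9y4 + 27y5

Subject to:
  C1: -y1 - 4y2 - y3 - 4y5 ≤ -9
  C2: -4y1 - 4y2 - y4 - y5 ≤ -3
  y1, y2, y3, y4, y5 ≥ 0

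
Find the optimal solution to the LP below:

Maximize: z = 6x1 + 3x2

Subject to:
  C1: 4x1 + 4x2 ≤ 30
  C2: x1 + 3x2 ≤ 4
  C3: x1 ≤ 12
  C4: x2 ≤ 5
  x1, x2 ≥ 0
Each vertex is the intersection of two constraint boundaries that also satisfies all remaining constraints:
  x1 = 0 and x2 = 0 → (0, 0)
  x1 + 3x2 = 4 and x2 = 0 → (4, 0)
  x1 + 3x2 = 4 and x1 = 0 → (0, 1.333)

Evaluating z = 6x1 + 3x2 at each vertex:
  (0, 0): z = 0
  (4, 0): z = 24
  (0, 1.333): z = 4

The maximum is at (4, 0) with z = 24.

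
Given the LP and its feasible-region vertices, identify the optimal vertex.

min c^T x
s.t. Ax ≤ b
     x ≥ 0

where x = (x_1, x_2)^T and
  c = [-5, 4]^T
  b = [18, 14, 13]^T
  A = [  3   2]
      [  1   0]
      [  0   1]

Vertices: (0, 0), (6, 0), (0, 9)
(6, 0) with z = -30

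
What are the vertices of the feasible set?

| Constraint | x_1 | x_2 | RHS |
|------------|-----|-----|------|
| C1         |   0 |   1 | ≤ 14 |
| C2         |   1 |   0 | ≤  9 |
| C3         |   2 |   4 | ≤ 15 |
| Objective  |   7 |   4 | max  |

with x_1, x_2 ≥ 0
Each vertex is the intersection of two constraint boundaries that also satisfies all remaining constraints:
  x_1 = 0 and x_2 = 0 → (0, 0)
  2x_1 + 4x_2 = 15 and x_2 = 0 → (7.5, 0)
  2x_1 + 4x_2 = 15 and x_1 = 0 → (0, 3.75)

Vertices: (0, 0), (7.5, 0), (0, 3.75)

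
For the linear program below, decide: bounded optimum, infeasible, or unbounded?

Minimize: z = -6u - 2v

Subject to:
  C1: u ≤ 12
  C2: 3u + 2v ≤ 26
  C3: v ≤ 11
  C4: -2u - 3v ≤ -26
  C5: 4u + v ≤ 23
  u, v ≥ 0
The point (4, 7) satisfies every constraint, so the LP is feasible; the constraints give u ≤ 12 and v ≤ 11, which with u, v ≥ 0 keep the feasible region inside a bounded box. A feasible, bounded LP attains a finite optimum at a vertex.

Evaluating z = -6u - 2v at each vertex:
  (0, 8.667): z = -17.33
  (4.3, 5.8): z = -37.4
  (4, 7): z = -38
  (1.333, 11): z = -30
  (0, 11): z = -22

The LP has an optimal solution: (4, 7) with z = -38.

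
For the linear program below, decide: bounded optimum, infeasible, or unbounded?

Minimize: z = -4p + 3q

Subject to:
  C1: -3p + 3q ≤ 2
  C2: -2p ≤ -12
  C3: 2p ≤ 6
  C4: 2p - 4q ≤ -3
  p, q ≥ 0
C3 requires 2p ≤ 6, while C2 (-2p ≤ -12) is equivalent to 2p ≥ 12. Together they would need 12 ≤ 2p ≤ 6, which is impossible since 12 > 6. No point satisfies all constraints.

The feasible region is empty; the LP is infeasible.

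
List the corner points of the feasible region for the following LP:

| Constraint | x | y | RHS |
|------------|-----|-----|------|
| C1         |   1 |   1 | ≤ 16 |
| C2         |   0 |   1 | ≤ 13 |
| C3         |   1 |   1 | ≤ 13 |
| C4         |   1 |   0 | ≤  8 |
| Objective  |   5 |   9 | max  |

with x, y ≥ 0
Each vertex is the intersection of two constraint boundaries that also satisfies all remaining constraints:
  x = 0 and y = 0 → (0, 0)
  x = 8 and y = 0 → (8, 0)
  x + y = 13 and x = 8 → (8, 5)
  y = 13 and x + y = 13 → (0, 13)

Vertices: (0, 0), (8, 0), (8, 5), (0, 13)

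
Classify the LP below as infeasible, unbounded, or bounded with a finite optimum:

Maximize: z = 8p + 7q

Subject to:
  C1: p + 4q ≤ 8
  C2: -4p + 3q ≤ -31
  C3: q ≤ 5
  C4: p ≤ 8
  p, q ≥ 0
The point (8, 0) satisfies every constraint, so the LP is feasible; the constraints give p ≤ 8 and q ≤ 5, which with p, q ≥ 0 keep the feasible region inside a bounded box. A feasible, bounded LP attains a finite optimum at a vertex.

The LP has an optimal solution: (8, 0) with z = 64.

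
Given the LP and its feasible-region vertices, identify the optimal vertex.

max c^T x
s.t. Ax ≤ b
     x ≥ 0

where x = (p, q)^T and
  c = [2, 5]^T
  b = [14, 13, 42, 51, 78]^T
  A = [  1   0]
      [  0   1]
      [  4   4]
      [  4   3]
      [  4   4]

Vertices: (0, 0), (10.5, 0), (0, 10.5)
(0, 10.5) with z = 52.5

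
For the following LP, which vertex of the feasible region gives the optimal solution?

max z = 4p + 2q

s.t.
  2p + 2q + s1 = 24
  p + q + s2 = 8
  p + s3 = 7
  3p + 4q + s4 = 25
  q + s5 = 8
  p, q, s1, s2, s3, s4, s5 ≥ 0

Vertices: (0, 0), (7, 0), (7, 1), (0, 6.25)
Evaluating z = 4p + 2q at each vertex:
  (0, 0): z = 0
  (7, 0): z = 28
  (7, 1): z = 30
  (0, 6.25): z = 12.5

The largest value is z = 30, attained at (7, 1).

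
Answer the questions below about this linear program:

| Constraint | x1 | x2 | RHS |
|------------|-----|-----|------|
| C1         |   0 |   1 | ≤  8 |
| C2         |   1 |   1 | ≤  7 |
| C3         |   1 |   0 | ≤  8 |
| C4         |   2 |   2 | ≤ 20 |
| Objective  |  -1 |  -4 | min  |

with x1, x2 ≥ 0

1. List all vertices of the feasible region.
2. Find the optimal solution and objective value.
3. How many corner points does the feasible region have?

1. (0, 0), (7, 0), (0, 7)
2. x1 = 0, x2 = 7, z = -28
3. 3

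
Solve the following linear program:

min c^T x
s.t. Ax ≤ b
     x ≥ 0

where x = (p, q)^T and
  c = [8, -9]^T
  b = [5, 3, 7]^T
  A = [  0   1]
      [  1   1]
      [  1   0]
p = 0, q = 3, z = -27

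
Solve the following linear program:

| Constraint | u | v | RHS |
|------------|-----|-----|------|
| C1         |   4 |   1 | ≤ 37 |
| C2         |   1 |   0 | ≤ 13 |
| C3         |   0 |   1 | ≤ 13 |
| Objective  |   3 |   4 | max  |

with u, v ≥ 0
Each vertex is the intersection of two constraint boundaries that also satisfies all remaining constraints:
  u = 0 and v = 0 → (0, 0)
  4u + v = 37 and v = 0 → (9.25, 0)
  4u + v = 37 and v = 13 → (6, 13)
  v = 13 and u = 0 → (0, 13)

Evaluating z = 3u + 4v at each vertex:
  (0, 0): z = 0
  (9.25, 0): z = 27.75
  (6, 13): z = 70
  (0, 13): z = 52

The maximum is at (6, 13) with z = 70.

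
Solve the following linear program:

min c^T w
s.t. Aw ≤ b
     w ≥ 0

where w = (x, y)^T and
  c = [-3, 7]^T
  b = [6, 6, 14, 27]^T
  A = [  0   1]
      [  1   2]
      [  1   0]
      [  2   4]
Each vertex is the intersection of two constraint boundaries that also satisfies all remaining constraints:
  x = 0 and y = 0 → (0, 0)
  x + 2y = 6 and y = 0 → (6, 0)
  x + 2y = 6 and x = 0 → (0, 3)

Evaluating z = -3x + 7y at each vertex:
  (0, 0): z = 0
  (6, 0): z = -18
  (0, 3): z = 21

The minimum is at (6, 0) with z = -18.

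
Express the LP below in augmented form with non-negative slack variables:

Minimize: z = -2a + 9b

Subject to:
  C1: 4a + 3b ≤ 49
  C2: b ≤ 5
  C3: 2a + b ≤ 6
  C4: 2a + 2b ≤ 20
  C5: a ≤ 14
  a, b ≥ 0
min z = -2a + 9b

s.t.
  4a + 3b + s1 = 49
  b + s2 = 5
  2a + b + s3 = 6
  2a + 2b + s4 = 20
  a + s5 = 14
  a, b, s1, s2, s3, s4, s5 ≥ 0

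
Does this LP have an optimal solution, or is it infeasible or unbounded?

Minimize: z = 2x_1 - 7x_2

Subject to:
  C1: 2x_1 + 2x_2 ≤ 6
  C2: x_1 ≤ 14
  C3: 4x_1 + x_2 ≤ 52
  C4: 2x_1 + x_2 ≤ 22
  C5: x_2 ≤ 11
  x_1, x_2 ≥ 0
The point (0, 3) satisfies every constraint, so the LP is feasible; the constraints give x_1 ≤ 14 and x_2 ≤ 11, which with x_1, x_2 ≥ 0 keep the feasible region inside a bounded box. A feasible, bounded LP attains a finite optimum at a vertex.

Feasible with finite optimum z* = -21 at (0, 3).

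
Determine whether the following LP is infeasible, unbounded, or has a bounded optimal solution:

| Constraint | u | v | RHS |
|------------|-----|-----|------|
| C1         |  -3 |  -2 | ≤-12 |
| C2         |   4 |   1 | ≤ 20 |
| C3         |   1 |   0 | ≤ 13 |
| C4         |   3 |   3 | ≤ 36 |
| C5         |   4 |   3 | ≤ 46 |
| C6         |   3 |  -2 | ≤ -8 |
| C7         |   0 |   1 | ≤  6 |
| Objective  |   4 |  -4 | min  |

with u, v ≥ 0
The point (0, 6) satisfies every constraint, so the LP is feasible; the constraints give u ≤ 13 and v ≤ 6, which with u, v ≥ 0 keep the feasible region inside a bounded box. A feasible, bounded LP attains a finite optimum at a vertex.

Evaluating z = 4u - 4v at each vertex:
  (0.6667, 5): z = -17.33
  (1.333, 6): z = -18.67
  (0, 6): z = -24

Feasible with finite optimum z* = -24 at (0, 6).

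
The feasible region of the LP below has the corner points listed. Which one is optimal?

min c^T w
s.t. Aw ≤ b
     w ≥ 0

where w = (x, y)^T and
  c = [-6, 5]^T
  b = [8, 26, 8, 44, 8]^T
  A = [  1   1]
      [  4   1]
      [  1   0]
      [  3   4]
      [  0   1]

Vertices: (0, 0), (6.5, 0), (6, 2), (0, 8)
(6.5, 0) with z = -39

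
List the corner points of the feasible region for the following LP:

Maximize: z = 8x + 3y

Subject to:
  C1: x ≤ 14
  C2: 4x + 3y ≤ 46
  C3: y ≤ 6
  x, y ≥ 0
Each vertex is the intersection of two constraint boundaries that also satisfies all remaining constraints:
  x = 0 and y = 0 → (0, 0)
  4x + 3y = 46 and y = 0 → (11.5, 0)
  4x + 3y = 46 and y = 6 → (7, 6)
  y = 6 and x = 0 → (0, 6)

Vertices: (0, 0), (11.5, 0), (7, 6), (0, 6)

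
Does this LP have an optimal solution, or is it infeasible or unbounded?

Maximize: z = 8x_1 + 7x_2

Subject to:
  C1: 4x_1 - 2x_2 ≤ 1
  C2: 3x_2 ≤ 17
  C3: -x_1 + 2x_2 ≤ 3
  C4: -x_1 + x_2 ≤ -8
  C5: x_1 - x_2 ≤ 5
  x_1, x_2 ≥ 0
C5 requires x_1 - x_2 ≤ 5, while C4 (-x_1 + x_2 ≤ -8) is equivalent to x_1 - x_2 ≥ 8. Together they would need 8 ≤ x_1 - x_2 ≤ 5, which is impossible since 8 > 5. No point satisfies all constraints.

Infeasible — the constraint set is empty.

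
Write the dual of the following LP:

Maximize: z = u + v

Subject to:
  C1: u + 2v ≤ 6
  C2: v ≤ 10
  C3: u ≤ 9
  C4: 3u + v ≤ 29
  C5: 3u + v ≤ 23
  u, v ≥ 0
Minimize: z = 6y1 + 10y2 + 9y3 + 29y4 + 23y5

Subject to:
  C1: -y1 - y3 - 3y4 - 3y5 ≤ -1
  C2: -2y1 - y2 - y4 - y5 ≤ -1
  y1, y2, y3, y4, y5 ≥ 0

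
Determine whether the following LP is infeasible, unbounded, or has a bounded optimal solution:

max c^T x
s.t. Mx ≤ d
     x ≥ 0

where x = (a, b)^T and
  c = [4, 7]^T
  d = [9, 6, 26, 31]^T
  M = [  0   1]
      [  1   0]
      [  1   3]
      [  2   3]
The point (5, 7) satisfies every constraint, so the LP is feasible; the constraints give a ≤ 6 and b ≤ 9, which with a, b ≥ 0 keep the feasible region inside a bounded box. A feasible, bounded LP attains a finite optimum at a vertex.

Evaluating z = 4a + 7b at each vertex:
  (0, 0): z = 0
  (6, 0): z = 24
  (6, 6.333): z = 68.33
  (5, 7): z = 69
  (0, 8.667): z = 60.67

The LP has an optimal solution: (5, 7) with z = 69.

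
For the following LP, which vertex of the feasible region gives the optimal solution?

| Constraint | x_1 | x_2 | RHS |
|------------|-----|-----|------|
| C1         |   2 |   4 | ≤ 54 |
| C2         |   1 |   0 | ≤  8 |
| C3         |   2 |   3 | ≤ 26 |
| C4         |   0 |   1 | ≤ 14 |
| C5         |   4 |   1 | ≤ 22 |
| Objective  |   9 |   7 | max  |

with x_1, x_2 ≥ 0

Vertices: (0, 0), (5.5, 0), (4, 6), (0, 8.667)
Evaluating z = 9x_1 + 7x_2 at each vertex:
  (0, 0): z = 0
  (5.5, 0): z = 49.5
  (4, 6): z = 78
  (0, 8.667): z = 60.67

The largest value is z = 78, attained at (4, 6).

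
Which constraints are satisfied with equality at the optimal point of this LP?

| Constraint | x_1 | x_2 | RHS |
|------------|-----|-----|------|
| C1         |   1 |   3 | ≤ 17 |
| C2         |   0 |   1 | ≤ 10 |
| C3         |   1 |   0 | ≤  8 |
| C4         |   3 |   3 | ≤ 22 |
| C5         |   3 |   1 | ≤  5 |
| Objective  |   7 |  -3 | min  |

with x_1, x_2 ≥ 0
Optimal: x_1 = 0, x_2 = 5
Slack at optimum:
  C1: slack = 2
  C2: slack = 5
  C3: slack = 8
  C4: slack = 7
  C5: slack = 0 (binding)
  x_1 ≥ 0: x_1 = 0 (binding)
  x_2 ≥ 0: x_2 = 5
Binding constraints: C5, x_1 ≥ 0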